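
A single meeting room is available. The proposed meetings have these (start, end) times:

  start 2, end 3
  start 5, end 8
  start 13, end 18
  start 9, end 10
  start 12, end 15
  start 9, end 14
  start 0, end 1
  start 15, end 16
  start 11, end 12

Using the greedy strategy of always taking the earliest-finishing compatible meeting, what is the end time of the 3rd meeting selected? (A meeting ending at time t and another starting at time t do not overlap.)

8

Sorted by end: (0,1)  (2,3)  (5,8)  (9,10)  (11,12)  (9,14)  (12,15)  (15,16)  (13,18)
take (0,1); take (2,3); take (5,8); take (9,10); take (11,12); skip (9,14); take (12,15); take (15,16); skip (13,18).
Selected: (0,1) (2,3) (5,8) (9,10) (11,12) (12,15) (15,16)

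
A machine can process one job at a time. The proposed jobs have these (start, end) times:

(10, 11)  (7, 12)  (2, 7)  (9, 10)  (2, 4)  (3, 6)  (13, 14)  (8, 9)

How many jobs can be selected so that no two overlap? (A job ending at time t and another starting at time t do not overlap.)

Sorted by end: (2,4)  (3,6)  (2,7)  (8,9)  (9,10)  (10,11)  (7,12)  (13,14)
take (2,4); skip (3,6); take (8,9); take (9,10); take (10,11); take (13,14).
Selected 5 jobs.

5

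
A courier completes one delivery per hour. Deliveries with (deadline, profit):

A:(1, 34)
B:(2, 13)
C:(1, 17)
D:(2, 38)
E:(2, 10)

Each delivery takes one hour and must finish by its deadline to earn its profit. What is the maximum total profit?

By profit: D(d2,38), A(d1,34), C(d1,17), B(d2,13), E(d2,10)
D→slot 2; A→slot 1; C skipped; B skipped; E skipped.
Profit = 34 + 38 = 72

72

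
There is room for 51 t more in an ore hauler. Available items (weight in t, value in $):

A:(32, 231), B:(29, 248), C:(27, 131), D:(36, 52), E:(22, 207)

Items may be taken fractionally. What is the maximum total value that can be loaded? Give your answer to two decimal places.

455.00

Sort by value per unit weight and fill in that order.
Ratios (sorted): E 9.41, B 8.55, A 7.22, C 4.85, D 1.44
take E (22 @ 207); take B (29 @ 248). Capacity used 51/51.
Total value = 455.00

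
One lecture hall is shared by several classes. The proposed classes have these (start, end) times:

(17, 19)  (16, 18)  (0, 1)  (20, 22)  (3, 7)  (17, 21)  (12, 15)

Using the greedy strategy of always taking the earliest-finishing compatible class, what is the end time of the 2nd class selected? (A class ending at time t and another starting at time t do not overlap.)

Sorted by end: (0,1)  (3,7)  (12,15)  (16,18)  (17,19)  (17,21)  (20,22)
take (0,1); take (3,7); take (12,15); take (16,18); take (20,22).
Selected: (0,1) (3,7) (12,15) (16,18) (20,22)

7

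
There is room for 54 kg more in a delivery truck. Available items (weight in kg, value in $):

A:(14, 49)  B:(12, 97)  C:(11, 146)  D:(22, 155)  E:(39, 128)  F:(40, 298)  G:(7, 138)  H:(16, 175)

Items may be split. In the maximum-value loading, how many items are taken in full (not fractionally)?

Sort by value per unit weight and fill in that order.
Order: G (138/7=19.71) > C (146/11=13.27) > H (175/16=10.94) > B (97/12=8.08) > F (298/40=7.45) > D (155/22=7.05) > A (49/14=3.50) > E (128/39=3.28)
Fill: take G (7 @ 138) → take C (11 @ 146) → take H (16 @ 175) → take B (12 @ 97) → take 8/40 of F → 59.60; 54/54 used.
4 item(s) taken whole; one partial (take 8/40 of F).

4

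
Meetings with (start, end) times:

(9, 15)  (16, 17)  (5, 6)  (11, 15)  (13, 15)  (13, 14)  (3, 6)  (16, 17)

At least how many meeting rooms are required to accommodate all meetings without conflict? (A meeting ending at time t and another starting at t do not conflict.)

4

Count concurrent intervals with a sweep; the peak is the room count.
Events (time:±→running): 3:+→1 5:+→2 6:-→1 6:-→0 9:+→1 11:+→2 13:+→3 13:+→4 … peak 4.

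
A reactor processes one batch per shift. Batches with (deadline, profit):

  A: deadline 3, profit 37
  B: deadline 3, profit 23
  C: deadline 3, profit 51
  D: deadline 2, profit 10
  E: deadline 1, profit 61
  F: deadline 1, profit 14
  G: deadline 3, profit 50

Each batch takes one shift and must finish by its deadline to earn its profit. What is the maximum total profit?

162

Take jobs in profit order; each goes to the latest open slot no later than its deadline.
By profit: E(d1,61), C(d3,51), G(d3,50), A(d3,37), B(d3,23), F(d1,14), D(d2,10)
E→slot 1; C→slot 3; G→slot 2; A skipped; B skipped; F skipped; D skipped.
Profit = 61 + 50 + 51 = 162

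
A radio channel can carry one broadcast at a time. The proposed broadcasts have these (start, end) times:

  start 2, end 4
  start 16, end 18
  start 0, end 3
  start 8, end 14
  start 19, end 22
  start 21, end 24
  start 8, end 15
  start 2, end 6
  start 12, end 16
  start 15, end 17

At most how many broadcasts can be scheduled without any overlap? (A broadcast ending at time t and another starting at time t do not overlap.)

4

Order by finish time; keep every interval that doesn't clash with the previous kept one.
By end time: (0,3), (2,4), (2,6), (8,14), (8,15), (12,16), (15,17), (16,18), (19,22), (21,24).
Pick (0,3); next start ≥ 3 → (8,14); next start ≥ 14 → (15,17); next start ≥ 17 → (19,22).
Selected 4 broadcasts.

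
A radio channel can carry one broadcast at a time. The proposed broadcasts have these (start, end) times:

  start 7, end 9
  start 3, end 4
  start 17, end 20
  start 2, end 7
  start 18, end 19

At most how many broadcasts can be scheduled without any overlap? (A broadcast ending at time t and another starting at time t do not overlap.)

3

Sorted by end: (3,4)  (2,7)  (7,9)  (18,19)  (17,20)
take (3,4); take (7,9); take (18,19).
Selected 3 broadcasts.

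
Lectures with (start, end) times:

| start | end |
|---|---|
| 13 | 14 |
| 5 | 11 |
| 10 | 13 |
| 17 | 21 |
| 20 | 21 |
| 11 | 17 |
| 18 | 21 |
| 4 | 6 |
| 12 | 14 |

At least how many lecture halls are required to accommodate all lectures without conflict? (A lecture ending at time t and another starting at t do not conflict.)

3

The answer is the maximum number of intervals overlapping at any instant.
Events (time:±→running): 4:+→1 5:+→2 6:-→1 10:+→2 11:-→1 11:+→2 12:+→3 … peak 3.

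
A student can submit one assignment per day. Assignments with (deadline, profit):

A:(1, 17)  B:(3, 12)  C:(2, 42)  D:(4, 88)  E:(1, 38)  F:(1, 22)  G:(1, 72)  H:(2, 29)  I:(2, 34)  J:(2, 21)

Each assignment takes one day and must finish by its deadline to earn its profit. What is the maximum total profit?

214

Take jobs in profit order; each goes to the latest open slot no later than its deadline.
Profit order: D=88 G=72 C=42 E=38 I=34 H=29 F=22 J=21 A=17 B=12
Assign: D→slot 4, G→slot 1, C→slot 2, E skipped, I skipped, H skipped, F skipped, J skipped, A skipped, B→slot 3.
Slots: [1:G] [2:C] [3:B] [4:D]
Profit = 72 + 42 + 12 + 88 = 214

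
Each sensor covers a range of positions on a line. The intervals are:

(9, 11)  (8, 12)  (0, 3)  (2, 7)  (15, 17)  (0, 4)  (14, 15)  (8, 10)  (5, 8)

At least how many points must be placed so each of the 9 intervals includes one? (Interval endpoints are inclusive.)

By right end: [0,3]  [0,4]  [2,7]  [5,8]  [8,10]  [9,11]  [8,12]  [14,15]  [15,17]
[0,3] uncovered → point at 3; [5,8] uncovered → point at 8; [9,11] uncovered → point at 11; [14,15] uncovered → point at 15.
Points: 3, 8, 11, 15 (4 total).

4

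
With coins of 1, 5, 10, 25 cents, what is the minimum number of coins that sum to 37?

4

Greedy: take as many of the largest coin as possible, then repeat with the remainder.
37 = 1×25 + 1×10 + 2×1
Total coins = 1 + 1 + 2 = 4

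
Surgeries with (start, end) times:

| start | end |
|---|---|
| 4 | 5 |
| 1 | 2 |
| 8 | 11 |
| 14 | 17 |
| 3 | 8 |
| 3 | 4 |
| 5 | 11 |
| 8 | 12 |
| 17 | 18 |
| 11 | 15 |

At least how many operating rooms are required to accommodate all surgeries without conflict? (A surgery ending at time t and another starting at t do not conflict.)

Count concurrent intervals with a sweep; the peak is the room count.
starts: [1, 3, 3, 4, 5, 8, 8, 11, 14, 17]
ends:   [2, 4, 5, 8, 11, 11, 12, 15, 17, 18]
s1→1 e2→0 s3→1 s3→2 e4→1 s4→2 e5→1 s5→2 e8→1 s8→2 s8→3  — peak 3.

3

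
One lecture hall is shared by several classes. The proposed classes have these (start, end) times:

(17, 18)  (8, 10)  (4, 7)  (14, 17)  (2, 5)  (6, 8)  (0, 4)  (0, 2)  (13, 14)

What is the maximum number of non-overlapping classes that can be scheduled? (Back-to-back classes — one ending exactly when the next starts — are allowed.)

Greedy by earliest finish: after sorting by end time, pick each interval compatible with the last pick.
By end time: (0,2), (0,4), (2,5), (4,7), (6,8), (8,10), (13,14), (14,17), (17,18).
Pick (0,2); next start ≥ 2 → (2,5); next start ≥ 5 → (6,8); next start ≥ 8 → (8,10); next start ≥ 10 → (13,14); next start ≥ 14 → (14,17); next start ≥ 17 → (17,18).
Selected 7 classes.

7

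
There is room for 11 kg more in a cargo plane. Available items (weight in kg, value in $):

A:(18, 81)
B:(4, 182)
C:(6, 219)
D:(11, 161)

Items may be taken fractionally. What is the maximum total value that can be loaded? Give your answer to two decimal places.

415.64

Greedy by value/weight ratio, highest first.
Order: B (182/4=45.50) > C (219/6=36.50) > D (161/11=14.64) > A (81/18=4.50)
Fill: take B (4 @ 182) → take C (6 @ 219) → take 1/11 of D → 14.64; 11/11 used.
Total value = 415.64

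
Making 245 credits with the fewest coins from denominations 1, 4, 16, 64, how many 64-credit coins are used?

3

245 − 3×64→53 − 3×16→5 − 1×4→1 − 1×1→0
Count of 64: 3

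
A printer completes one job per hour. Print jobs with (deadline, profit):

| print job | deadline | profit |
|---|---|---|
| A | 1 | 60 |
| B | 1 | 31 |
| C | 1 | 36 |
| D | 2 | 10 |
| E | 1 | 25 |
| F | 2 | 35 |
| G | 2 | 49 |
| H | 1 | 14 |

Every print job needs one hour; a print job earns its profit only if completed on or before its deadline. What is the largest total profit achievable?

Sort by profit descending; place each in the latest free slot ≤ its deadline.
Profit order: A=60 G=49 C=36 F=35 B=31 E=25 H=14 D=10
Assign: A→slot 1, G→slot 2, C skipped, F skipped, B skipped, E skipped, H skipped, D skipped.
Slots: [1:A] [2:G]
Profit = 60 + 49 = 109

109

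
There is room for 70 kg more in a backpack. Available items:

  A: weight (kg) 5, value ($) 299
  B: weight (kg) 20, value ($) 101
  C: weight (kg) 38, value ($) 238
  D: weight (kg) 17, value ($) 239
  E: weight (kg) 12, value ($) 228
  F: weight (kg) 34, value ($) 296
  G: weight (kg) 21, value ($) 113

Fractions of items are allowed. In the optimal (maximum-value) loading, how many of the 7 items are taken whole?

4

Sort by value per unit weight and fill in that order.
Ratios (sorted): A 59.80, E 19.00, D 14.06, F 8.71, C 6.26, G 5.38, B 5.05
take A (5 @ 299); take E (12 @ 228); take D (17 @ 239); take F (34 @ 296); take 2/38 of C → 12.53. Capacity used 70/70.
4 item(s) taken whole; one partial (take 2/38 of C).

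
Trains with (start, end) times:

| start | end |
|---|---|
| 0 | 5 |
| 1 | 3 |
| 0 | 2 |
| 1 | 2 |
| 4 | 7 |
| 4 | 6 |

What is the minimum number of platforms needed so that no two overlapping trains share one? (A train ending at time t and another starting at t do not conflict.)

4

starts: [0, 0, 1, 1, 4, 4]
ends:   [2, 2, 3, 5, 6, 7]
s0→1 s0→2 s1→3 s1→4  — peak 4.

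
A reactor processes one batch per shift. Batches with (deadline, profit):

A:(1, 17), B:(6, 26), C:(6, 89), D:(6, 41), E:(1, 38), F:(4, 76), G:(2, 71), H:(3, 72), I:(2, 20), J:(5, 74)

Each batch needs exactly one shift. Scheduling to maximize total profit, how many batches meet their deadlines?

Take jobs in profit order; each goes to the latest open slot no later than its deadline.
Profit order: C=89 F=76 J=74 H=72 G=71 D=41 E=38 B=26 I=20 A=17
Assign: C→slot 6, F→slot 4, J→slot 5, H→slot 3, G→slot 2, D→slot 1, E skipped, B skipped, I skipped, A skipped.
Slots: [1:D] [2:G] [3:H] [4:F] [5:J] [6:C]
6 of 10 scheduled.

6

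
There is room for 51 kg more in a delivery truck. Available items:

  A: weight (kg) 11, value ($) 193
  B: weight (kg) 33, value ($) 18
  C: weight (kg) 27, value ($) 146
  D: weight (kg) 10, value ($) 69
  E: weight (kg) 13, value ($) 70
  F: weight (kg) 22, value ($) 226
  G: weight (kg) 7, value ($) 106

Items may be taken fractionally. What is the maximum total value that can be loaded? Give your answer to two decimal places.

599.41

Sort by value per unit weight and fill in that order.
Order: A (193/11=17.55) > G (106/7=15.14) > F (226/22=10.27) > D (69/10=6.90) > C (146/27=5.41) > E (70/13=5.38) > B (18/33=0.55)
Fill: take A (11 @ 193) → take G (7 @ 106) → take F (22 @ 226) → take D (10 @ 69) → take 1/27 of C → 5.41; 51/51 used.
Total value = 599.41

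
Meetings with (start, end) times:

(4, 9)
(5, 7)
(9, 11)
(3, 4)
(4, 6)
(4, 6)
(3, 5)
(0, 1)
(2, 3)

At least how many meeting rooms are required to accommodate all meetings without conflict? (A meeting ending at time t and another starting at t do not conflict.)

starts: [0, 2, 3, 3, 4, 4, 4, 5, 9]
ends:   [1, 3, 4, 5, 6, 6, 7, 9, 11]
s0→1 e1→0 s2→1 e3→0 s3→1 s3→2 e4→1 s4→2 s4→3 s4→4  — peak 4.

4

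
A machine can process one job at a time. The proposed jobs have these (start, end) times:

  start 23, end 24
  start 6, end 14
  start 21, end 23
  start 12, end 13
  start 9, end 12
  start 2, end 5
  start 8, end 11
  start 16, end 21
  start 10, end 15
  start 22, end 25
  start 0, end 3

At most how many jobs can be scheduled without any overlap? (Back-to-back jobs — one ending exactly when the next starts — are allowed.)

Sort by end time and greedily take each interval whose start is ≥ the last chosen end.
Sorted by end: (0,3)  (2,5)  (8,11)  (9,12)  (12,13)  (6,14)  (10,15)  (16,21)  (21,23)  (23,24)  (22,25)
take (0,3); take (8,11); skip (9,12); take (12,13); skip (10,15); take (16,21); take (21,23); take (23,24).
Selected 6 jobs.

6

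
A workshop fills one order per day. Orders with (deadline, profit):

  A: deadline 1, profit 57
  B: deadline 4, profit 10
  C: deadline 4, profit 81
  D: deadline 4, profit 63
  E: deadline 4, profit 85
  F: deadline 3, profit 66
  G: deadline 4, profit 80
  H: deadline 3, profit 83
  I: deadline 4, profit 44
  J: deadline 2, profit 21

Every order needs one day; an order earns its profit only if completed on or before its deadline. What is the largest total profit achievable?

329

Profit order: E=85 H=83 C=81 G=80 F=66 D=63 A=57 I=44 J=21 B=10
Assign: E→slot 4, H→slot 3, C→slot 2, G→slot 1, F skipped, D skipped, A skipped, I skipped, J skipped, B skipped.
Slots: [1:G] [2:C] [3:H] [4:E]
Profit = 80 + 81 + 83 + 85 = 329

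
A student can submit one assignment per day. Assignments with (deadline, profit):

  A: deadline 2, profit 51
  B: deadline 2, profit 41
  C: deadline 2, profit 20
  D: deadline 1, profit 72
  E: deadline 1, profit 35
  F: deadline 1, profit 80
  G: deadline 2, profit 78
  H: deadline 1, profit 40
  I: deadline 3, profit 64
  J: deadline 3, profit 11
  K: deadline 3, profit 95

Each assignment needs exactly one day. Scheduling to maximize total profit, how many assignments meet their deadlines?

3

Profit order: K=95 F=80 G=78 D=72 I=64 A=51 B=41 H=40 E=35 C=20 J=11
Assign: K→slot 3, F→slot 1, G→slot 2, D skipped, I skipped, A skipped, B skipped, H skipped, E skipped, C skipped, J skipped.
Slots: [1:F] [2:G] [3:K]
3 of 11 scheduled.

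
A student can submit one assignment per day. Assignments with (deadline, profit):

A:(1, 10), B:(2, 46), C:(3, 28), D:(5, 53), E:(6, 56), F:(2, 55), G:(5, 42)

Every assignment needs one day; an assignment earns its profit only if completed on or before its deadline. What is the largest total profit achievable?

Take jobs in profit order; each goes to the latest open slot no later than its deadline.
Profit order: E=56 F=55 D=53 B=46 G=42 C=28 A=10
Assign: E→slot 6, F→slot 2, D→slot 5, B→slot 1, G→slot 4, C→slot 3, A skipped.
Slots: [1:B] [2:F] [3:C] [4:G] [5:D] [6:E]
Profit = 46 + 55 + 28 + 42 + 53 + 56 = 280

280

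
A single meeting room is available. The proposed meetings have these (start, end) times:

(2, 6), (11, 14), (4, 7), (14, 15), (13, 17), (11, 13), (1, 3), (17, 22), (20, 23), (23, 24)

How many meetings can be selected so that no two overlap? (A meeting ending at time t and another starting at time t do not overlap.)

Greedy by earliest finish: after sorting by end time, pick each interval compatible with the last pick.
By end time: (1,3), (2,6), (4,7), (11,13), (11,14), (14,15), (13,17), (17,22), (20,23), (23,24).
Pick (1,3); next start ≥ 3 → (4,7); next start ≥ 7 → (11,13); next start ≥ 13 → (14,15); next start ≥ 15 → (17,22); next start ≥ 22 → (23,24).
Selected 6 meetings.

6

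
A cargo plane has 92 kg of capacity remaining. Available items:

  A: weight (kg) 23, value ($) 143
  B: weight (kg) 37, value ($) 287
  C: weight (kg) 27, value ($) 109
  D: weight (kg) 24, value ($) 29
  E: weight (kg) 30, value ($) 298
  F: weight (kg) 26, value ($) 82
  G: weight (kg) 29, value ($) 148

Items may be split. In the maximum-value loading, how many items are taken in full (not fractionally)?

Greedy by value/weight ratio, highest first.
Order: E (298/30=9.93) > B (287/37=7.76) > A (143/23=6.22) > G (148/29=5.10) > C (109/27=4.04) > F (82/26=3.15) > D (29/24=1.21)
Fill: take E (30 @ 298) → take B (37 @ 287) → take A (23 @ 143) → take 2/29 of G → 10.21; 92/92 used.
3 item(s) taken whole; one partial (take 2/29 of G).

3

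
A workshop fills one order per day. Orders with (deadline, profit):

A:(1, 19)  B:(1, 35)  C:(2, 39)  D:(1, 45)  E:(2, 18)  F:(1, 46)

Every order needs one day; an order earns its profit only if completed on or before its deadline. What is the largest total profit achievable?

Profit order: F=46 D=45 C=39 B=35 A=19 E=18
Assign: F→slot 1, D skipped, C→slot 2, B skipped, A skipped, E skipped.
Slots: [1:F] [2:C]
Profit = 46 + 39 = 85

85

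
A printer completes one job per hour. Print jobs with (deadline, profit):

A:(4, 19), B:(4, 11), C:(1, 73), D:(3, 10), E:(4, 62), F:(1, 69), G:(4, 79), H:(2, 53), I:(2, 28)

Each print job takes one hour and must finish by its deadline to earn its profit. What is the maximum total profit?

Take jobs in profit order; each goes to the latest open slot no later than its deadline.
By profit: G(d4,79), C(d1,73), F(d1,69), E(d4,62), H(d2,53), I(d2,28), A(d4,19), B(d4,11), D(d3,10)
G→slot 4; C→slot 1; F skipped; E→slot 3; H→slot 2; I skipped; A skipped; B skipped; D skipped.
Profit = 73 + 53 + 62 + 79 = 267

267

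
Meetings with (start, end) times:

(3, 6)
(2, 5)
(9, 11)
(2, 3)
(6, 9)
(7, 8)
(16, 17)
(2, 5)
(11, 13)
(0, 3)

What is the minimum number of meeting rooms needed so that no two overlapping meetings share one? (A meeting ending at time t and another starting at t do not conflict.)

Count concurrent intervals with a sweep; the peak is the room count.
Events (time:±→running): 0:+→1 2:+→2 2:+→3 2:+→4 … peak 4.

4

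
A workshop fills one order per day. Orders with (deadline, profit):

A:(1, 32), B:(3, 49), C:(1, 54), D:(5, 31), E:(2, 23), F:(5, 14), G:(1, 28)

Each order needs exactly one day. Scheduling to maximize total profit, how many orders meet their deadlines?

5

Take jobs in profit order; each goes to the latest open slot no later than its deadline.
Profit order: C=54 B=49 A=32 D=31 G=28 E=23 F=14
Assign: C→slot 1, B→slot 3, A skipped, D→slot 5, G skipped, E→slot 2, F→slot 4.
Slots: [1:C] [2:E] [3:B] [4:F] [5:D]
5 of 7 scheduled.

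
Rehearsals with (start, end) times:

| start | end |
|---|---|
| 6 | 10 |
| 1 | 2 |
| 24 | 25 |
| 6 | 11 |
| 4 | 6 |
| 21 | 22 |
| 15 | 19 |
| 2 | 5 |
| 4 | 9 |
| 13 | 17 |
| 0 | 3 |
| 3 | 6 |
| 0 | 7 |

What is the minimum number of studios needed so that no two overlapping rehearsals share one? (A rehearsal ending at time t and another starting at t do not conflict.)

5

Events (time:±→running): 0:+→1 0:+→2 1:+→3 2:-→2 2:+→3 3:-→2 3:+→3 4:+→4 4:+→5 … peak 5.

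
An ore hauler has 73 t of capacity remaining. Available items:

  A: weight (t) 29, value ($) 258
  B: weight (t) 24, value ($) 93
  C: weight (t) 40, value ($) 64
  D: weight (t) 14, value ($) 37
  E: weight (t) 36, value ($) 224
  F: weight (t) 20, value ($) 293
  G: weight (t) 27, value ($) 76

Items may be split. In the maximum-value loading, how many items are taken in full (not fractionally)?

Sort by value per unit weight and fill in that order.
Order: F (293/20=14.65) > A (258/29=8.90) > E (224/36=6.22) > B (93/24=3.88) > G (76/27=2.81) > D (37/14=2.64) > C (64/40=1.60)
Fill: take F (20 @ 293) → take A (29 @ 258) → take 24/36 of E → 149.33; 73/73 used.
2 item(s) taken whole; one partial (take 24/36 of E).

2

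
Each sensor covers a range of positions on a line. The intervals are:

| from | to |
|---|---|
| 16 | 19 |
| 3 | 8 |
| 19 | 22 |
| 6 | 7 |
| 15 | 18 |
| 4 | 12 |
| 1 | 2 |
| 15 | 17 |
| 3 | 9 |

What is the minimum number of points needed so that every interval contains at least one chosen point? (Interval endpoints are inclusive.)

4

Process intervals by earliest right end; each time one isn't hit yet, stab at its right endpoint.
By right end: [1,2]  [6,7]  [3,8]  [3,9]  [4,12]  [15,17]  [15,18]  [16,19]  [19,22]
[1,2] uncovered → point at 2; [6,7] uncovered → point at 7; [15,17] uncovered → point at 17; [19,22] uncovered → point at 22.
Points: 2, 7, 17, 22 (4 total).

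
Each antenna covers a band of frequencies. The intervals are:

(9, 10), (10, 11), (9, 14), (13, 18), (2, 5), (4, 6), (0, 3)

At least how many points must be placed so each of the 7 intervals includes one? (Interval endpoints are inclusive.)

4

Sorted: [0,3] [2,5] [4,6] [9,10] [10,11] [9,14] [13,18]
{[0,3],[2,5]} hit by 3; {[4,6]} hit by 6; {[9,10],[10,11],[9,14]} hit by 10; {[13,18]} hit by 18.
Points: 3, 6, 10, 18 (4 total).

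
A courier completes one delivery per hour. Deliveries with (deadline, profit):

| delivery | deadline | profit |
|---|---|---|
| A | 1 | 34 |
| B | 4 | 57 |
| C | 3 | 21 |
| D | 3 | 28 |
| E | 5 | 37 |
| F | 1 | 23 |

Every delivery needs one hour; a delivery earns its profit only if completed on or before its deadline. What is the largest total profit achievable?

Take jobs in profit order; each goes to the latest open slot no later than its deadline.
By profit: B(d4,57), E(d5,37), A(d1,34), D(d3,28), F(d1,23), C(d3,21)
B→slot 4; E→slot 5; A→slot 1; D→slot 3; F skipped; C→slot 2.
Profit = 34 + 21 + 28 + 57 + 37 = 177

177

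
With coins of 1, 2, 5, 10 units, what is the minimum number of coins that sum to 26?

Greedy: take as many of the largest coin as possible, then repeat with the remainder.
26 − 2×10→6 − 1×5→1 − 1×1→0
Total coins = 2 + 1 + 1 = 4

4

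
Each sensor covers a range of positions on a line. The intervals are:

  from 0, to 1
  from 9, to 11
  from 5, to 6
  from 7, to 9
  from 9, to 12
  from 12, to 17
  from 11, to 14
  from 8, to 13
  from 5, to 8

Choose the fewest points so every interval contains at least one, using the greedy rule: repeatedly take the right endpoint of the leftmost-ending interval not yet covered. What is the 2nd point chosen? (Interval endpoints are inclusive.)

6

Sorted: [0,1] [5,6] [5,8] [7,9] [9,11] [9,12] [8,13] [11,14] [12,17]
{[0,1]} hit by 1; {[5,6],[5,8]} hit by 6; {[7,9],[9,11],[9,12],[8,13]} hit by 9; {[11,14],[12,17]} hit by 14.
Points: 1, 6, 9, 14 (4 total).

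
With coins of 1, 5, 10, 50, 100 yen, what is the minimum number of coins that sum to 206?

4

Use the largest denomination that fits, subtract, and repeat.
206 = 2×100 + 1×5 + 1×1
Total coins = 2 + 1 + 1 = 4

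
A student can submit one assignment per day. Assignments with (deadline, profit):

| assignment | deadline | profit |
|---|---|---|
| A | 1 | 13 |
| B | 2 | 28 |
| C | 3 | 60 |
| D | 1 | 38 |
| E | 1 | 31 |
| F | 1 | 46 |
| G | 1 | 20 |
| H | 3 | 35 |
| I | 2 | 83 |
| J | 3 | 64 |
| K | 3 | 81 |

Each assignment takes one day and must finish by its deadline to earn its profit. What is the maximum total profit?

Sort by profit descending; place each in the latest free slot ≤ its deadline.
Profit order: I=83 K=81 J=64 C=60 F=46 D=38 H=35 E=31 B=28 G=20 A=13
Assign: I→slot 2, K→slot 3, J→slot 1, C skipped, F skipped, D skipped, H skipped, E skipped, B skipped, G skipped, A skipped.
Slots: [1:J] [2:I] [3:K]
Profit = 64 + 83 + 81 = 228

228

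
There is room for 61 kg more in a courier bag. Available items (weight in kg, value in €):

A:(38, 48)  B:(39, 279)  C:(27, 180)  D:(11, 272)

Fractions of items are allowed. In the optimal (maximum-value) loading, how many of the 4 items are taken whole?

Sort by value per unit weight and fill in that order.
Order: D (272/11=24.73) > B (279/39=7.15) > C (180/27=6.67) > A (48/38=1.26)
Fill: take D (11 @ 272) → take B (39 @ 279) → take 11/27 of C → 73.33; 61/61 used.
2 item(s) taken whole; one partial (take 11/27 of C).

2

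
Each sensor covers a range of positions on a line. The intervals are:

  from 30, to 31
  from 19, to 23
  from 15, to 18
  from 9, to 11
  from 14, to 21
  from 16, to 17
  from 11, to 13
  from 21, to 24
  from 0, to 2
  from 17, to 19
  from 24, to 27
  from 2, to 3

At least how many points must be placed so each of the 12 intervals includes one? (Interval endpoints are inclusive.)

Process intervals by earliest right end; each time one isn't hit yet, stab at its right endpoint.
Sorted: [0,2] [2,3] [9,11] [11,13] [16,17] [15,18] [17,19] [14,21] [19,23] [21,24] [24,27] [30,31]
{[0,2],[2,3]} hit by 2; {[9,11],[11,13]} hit by 11; {[16,17],[15,18],[17,19],[14,21]} hit by 17; {[19,23],[21,24]} hit by 23; {[24,27]} hit by 27; {[30,31]} hit by 31.
Points: 2, 11, 17, 23, 27, 31 (6 total).

6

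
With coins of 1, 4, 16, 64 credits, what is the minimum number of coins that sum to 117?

Use the largest denomination that fits, subtract, and repeat.
117 = 1×64 + 3×16 + 1×4 + 1×1
Total coins = 1 + 3 + 1 + 1 = 6

6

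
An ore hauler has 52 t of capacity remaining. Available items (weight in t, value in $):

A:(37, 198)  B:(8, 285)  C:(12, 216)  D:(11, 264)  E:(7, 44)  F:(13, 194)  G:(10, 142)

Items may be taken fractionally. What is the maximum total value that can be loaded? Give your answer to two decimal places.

1072.60

Ratios (sorted): B 35.62, D 24.00, C 18.00, F 14.92, G 14.20, E 6.29, A 5.35
take B (8 @ 285); take D (11 @ 264); take C (12 @ 216); take F (13 @ 194); take 8/10 of G → 113.60. Capacity used 52/52.
Total value = 1072.60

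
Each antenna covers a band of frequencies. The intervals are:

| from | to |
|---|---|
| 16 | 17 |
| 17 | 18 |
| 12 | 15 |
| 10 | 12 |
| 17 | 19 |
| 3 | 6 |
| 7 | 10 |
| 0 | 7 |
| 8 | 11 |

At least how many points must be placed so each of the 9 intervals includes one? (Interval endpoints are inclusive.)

4

By right end: [3,6]  [0,7]  [7,10]  [8,11]  [10,12]  [12,15]  [16,17]  [17,18]  [17,19]
[3,6] uncovered → point at 6; [7,10] uncovered → point at 10; [12,15] uncovered → point at 15; [16,17] uncovered → point at 17.
Points: 6, 10, 15, 17 (4 total).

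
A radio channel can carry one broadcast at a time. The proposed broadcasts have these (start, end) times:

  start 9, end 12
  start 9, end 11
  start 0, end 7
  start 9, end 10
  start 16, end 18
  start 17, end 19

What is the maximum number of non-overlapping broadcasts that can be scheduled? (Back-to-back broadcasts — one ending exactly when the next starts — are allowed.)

3

Sort by end time and greedily take each interval whose start is ≥ the last chosen end.
Sorted by end: (0,7)  (9,10)  (9,11)  (9,12)  (16,18)  (17,19)
take (0,7); take (9,10); skip (9,11); take (16,18).
Selected 3 broadcasts.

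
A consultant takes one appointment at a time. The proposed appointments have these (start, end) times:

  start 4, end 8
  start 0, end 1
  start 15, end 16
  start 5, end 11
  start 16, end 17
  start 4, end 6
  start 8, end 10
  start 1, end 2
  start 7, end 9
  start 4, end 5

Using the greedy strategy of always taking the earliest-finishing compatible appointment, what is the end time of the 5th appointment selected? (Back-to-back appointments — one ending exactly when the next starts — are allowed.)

16

Sorted by end: (0,1)  (1,2)  (4,5)  (4,6)  (4,8)  (7,9)  (8,10)  (5,11)  (15,16)  (16,17)
take (0,1); take (1,2); take (4,5); take (7,9); take (15,16); take (16,17).
Selected: (0,1) (1,2) (4,5) (7,9) (15,16) (16,17)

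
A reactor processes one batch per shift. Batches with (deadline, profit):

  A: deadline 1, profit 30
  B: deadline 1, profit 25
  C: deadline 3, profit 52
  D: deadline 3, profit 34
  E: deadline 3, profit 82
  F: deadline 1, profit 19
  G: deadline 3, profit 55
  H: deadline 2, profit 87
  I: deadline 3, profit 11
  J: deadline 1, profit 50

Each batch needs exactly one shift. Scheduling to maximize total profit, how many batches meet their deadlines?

3

Take jobs in profit order; each goes to the latest open slot no later than its deadline.
Profit order: H=87 E=82 G=55 C=52 J=50 D=34 A=30 B=25 F=19 I=11
Assign: H→slot 2, E→slot 3, G→slot 1, C skipped, J skipped, D skipped, A skipped, B skipped, F skipped, I skipped.
Slots: [1:G] [2:H] [3:E]
3 of 10 scheduled.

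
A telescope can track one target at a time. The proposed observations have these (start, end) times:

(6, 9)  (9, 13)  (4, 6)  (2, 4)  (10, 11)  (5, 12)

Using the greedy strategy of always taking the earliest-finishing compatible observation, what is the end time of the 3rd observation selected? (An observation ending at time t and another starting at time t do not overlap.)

Sort by end time and greedily take each interval whose start is ≥ the last chosen end.
Sorted by end: (2,4)  (4,6)  (6,9)  (10,11)  (5,12)  (9,13)
take (2,4); take (4,6); take (6,9); take (10,11); skip (5,12); skip (9,13).
Selected: (2,4) (4,6) (6,9) (10,11)

9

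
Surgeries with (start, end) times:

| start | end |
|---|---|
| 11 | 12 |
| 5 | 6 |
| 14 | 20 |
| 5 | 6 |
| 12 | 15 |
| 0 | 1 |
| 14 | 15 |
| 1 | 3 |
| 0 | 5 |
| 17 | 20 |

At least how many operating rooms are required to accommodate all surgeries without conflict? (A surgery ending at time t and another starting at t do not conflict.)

Count concurrent intervals with a sweep; the peak is the room count.
starts: [0, 0, 1, 5, 5, 11, 12, 14, 14, 17]
ends:   [1, 3, 5, 6, 6, 12, 15, 15, 20, 20]
s0→1 s0→2 e1→1 s1→2 e3→1 e5→0 s5→1 s5→2 e6→1 e6→0 s11→1 e12→0 s12→1 s14→2 s14→3  — peak 3.

3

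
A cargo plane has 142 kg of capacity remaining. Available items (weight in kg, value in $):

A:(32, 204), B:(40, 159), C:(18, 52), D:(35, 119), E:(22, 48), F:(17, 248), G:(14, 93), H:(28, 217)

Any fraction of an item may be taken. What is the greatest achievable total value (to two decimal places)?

Sort by value per unit weight and fill in that order.
Ratios (sorted): F 14.59, H 7.75, G 6.64, A 6.38, B 3.98, D 3.40, C 2.89, E 2.18
take F (17 @ 248); take H (28 @ 217); take G (14 @ 93); take A (32 @ 204); take B (40 @ 159); take 11/35 of D → 37.40. Capacity used 142/142.
Total value = 958.40

958.40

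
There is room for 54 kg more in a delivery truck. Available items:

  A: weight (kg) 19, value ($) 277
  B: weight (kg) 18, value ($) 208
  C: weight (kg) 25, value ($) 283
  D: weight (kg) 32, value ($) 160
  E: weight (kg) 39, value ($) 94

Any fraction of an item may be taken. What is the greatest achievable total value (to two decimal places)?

677.44

Order: A (277/19=14.58) > B (208/18=11.56) > C (283/25=11.32) > D (160/32=5.00) > E (94/39=2.41)
Fill: take A (19 @ 277) → take B (18 @ 208) → take 17/25 of C → 192.44; 54/54 used.
Total value = 677.44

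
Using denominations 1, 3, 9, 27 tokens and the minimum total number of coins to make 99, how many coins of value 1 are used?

0

Greedy: take as many of the largest coin as possible, then repeat with the remainder.
99 = 3×27 + 2×9
Count of 1: 0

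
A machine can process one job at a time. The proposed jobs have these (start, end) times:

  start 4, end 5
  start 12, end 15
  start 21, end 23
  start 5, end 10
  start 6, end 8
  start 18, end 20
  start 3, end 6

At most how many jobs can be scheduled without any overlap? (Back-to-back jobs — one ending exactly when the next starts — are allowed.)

5

Greedy by earliest finish: after sorting by end time, pick each interval compatible with the last pick.
Sorted by end: (4,5)  (3,6)  (6,8)  (5,10)  (12,15)  (18,20)  (21,23)
take (4,5); take (6,8); take (12,15); take (18,20); take (21,23).
Selected 5 jobs.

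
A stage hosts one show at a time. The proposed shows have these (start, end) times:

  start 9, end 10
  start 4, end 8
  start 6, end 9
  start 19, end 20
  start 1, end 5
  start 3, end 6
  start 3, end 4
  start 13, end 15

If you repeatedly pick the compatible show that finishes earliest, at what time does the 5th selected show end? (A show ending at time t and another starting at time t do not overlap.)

Greedy by earliest finish: after sorting by end time, pick each interval compatible with the last pick.
Sorted by end: (3,4)  (1,5)  (3,6)  (4,8)  (6,9)  (9,10)  (13,15)  (19,20)
take (3,4); skip (3,6); take (4,8); skip (6,9); take (9,10); take (13,15); take (19,20).
Selected: (3,4) (4,8) (9,10) (13,15) (19,20)

20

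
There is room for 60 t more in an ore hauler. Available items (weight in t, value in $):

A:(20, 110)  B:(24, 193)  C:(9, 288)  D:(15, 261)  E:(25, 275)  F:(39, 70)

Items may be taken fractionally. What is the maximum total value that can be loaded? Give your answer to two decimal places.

Order: C (288/9=32.00) > D (261/15=17.40) > E (275/25=11.00) > B (193/24=8.04) > A (110/20=5.50) > F (70/39=1.79)
Fill: take C (9 @ 288) → take D (15 @ 261) → take E (25 @ 275) → take 11/24 of B → 88.46; 60/60 used.
Total value = 912.46

912.46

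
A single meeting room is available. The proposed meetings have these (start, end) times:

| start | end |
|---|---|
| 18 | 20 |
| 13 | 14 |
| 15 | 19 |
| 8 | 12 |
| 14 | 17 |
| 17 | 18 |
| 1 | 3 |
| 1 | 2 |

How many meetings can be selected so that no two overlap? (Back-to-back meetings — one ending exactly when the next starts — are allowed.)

6

Sort by end time and greedily take each interval whose start is ≥ the last chosen end.
By end time: (1,2), (1,3), (8,12), (13,14), (14,17), (17,18), (15,19), (18,20).
Pick (1,2); next start ≥ 2 → (8,12); next start ≥ 12 → (13,14); next start ≥ 14 → (14,17); next start ≥ 17 → (17,18); next start ≥ 18 → (18,20).
Selected 6 meetings.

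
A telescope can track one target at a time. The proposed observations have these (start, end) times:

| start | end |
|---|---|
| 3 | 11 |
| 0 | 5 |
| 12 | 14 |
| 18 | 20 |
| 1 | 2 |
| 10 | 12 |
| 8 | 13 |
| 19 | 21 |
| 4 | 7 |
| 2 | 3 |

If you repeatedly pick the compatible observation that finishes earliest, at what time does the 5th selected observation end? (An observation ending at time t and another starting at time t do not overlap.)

14

Sorted by end: (1,2)  (2,3)  (0,5)  (4,7)  (3,11)  (10,12)  (8,13)  (12,14)  (18,20)  (19,21)
take (1,2); take (2,3); take (4,7); take (10,12); skip (8,13); take (12,14); take (18,20).
Selected: (1,2) (2,3) (4,7) (10,12) (12,14) (18,20)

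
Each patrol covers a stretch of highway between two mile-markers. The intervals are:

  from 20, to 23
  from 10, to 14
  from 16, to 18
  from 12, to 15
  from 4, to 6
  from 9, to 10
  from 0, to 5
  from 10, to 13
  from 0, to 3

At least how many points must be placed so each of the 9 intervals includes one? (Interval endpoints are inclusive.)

6

By right end: [0,3]  [0,5]  [4,6]  [9,10]  [10,13]  [10,14]  [12,15]  [16,18]  [20,23]
[0,3] uncovered → point at 3; [4,6] uncovered → point at 6; [9,10] uncovered → point at 10; [12,15] uncovered → point at 15; [16,18] uncovered → point at 18; [20,23] uncovered → point at 23.
Points: 3, 6, 10, 15, 18, 23 (6 total).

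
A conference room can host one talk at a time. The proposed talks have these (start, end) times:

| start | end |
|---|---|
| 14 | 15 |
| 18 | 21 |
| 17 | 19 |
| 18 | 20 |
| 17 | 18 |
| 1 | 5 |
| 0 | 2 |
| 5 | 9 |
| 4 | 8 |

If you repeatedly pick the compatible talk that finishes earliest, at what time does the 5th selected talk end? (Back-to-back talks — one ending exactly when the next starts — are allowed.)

20

By end time: (0,2), (1,5), (4,8), (5,9), (14,15), (17,18), (17,19), (18,20), (18,21).
Pick (0,2); next start ≥ 2 → (4,8); next start ≥ 8 → (14,15); next start ≥ 15 → (17,18); next start ≥ 18 → (18,20).
Selected: (0,2) (4,8) (14,15) (17,18) (18,20)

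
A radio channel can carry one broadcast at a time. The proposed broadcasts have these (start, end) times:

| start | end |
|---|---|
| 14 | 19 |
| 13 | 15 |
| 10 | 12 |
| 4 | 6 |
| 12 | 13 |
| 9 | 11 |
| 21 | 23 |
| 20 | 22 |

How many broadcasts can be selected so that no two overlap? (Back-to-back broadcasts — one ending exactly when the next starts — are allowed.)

Order by finish time; keep every interval that doesn't clash with the previous kept one.
By end time: (4,6), (9,11), (10,12), (12,13), (13,15), (14,19), (20,22), (21,23).
Pick (4,6); next start ≥ 6 → (9,11); next start ≥ 11 → (12,13); next start ≥ 13 → (13,15); next start ≥ 15 → (20,22).
Selected 5 broadcasts.

5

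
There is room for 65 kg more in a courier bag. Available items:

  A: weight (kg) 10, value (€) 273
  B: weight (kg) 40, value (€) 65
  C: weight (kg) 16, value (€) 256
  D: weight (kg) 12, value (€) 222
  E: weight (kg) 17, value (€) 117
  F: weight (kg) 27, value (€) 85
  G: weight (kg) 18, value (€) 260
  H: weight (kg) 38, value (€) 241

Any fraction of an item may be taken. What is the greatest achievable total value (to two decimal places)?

1072.94

Sort by value per unit weight and fill in that order.
Ratios (sorted): A 27.30, D 18.50, C 16.00, G 14.44, E 6.88, H 6.34, F 3.15, B 1.62
take A (10 @ 273); take D (12 @ 222); take C (16 @ 256); take G (18 @ 260); take 9/17 of E → 61.94. Capacity used 65/65.
Total value = 1072.94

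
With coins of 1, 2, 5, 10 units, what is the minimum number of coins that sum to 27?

27 − 2×10→7 − 1×5→2 − 1×2→0
Total coins = 2 + 1 + 1 = 4

4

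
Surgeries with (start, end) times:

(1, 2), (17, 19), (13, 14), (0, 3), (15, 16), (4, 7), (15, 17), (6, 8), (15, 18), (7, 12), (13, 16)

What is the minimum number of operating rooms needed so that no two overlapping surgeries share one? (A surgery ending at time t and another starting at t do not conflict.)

Count concurrent intervals with a sweep; the peak is the room count.
starts: [0, 1, 4, 6, 7, 13, 13, 15, 15, 15, 17]
ends:   [2, 3, 7, 8, 12, 14, 16, 16, 17, 18, 19]
s0→1 s1→2 e2→1 e3→0 s4→1 s6→2 e7→1 s7→2 e8→1 e12→0 s13→1 s13→2 e14→1 s15→2 s15→3 s15→4  — peak 4.

4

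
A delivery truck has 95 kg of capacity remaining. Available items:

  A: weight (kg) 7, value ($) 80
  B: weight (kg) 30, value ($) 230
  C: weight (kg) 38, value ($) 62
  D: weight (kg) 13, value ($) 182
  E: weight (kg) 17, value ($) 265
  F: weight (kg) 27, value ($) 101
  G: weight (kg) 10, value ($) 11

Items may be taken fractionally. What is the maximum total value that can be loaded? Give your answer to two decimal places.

Sort by value per unit weight and fill in that order.
Ratios (sorted): E 15.59, D 14.00, A 11.43, B 7.67, F 3.74, C 1.63, G 1.10
take E (17 @ 265); take D (13 @ 182); take A (7 @ 80); take B (30 @ 230); take F (27 @ 101); take 1/38 of C → 1.63. Capacity used 95/95.
Total value = 859.63

859.63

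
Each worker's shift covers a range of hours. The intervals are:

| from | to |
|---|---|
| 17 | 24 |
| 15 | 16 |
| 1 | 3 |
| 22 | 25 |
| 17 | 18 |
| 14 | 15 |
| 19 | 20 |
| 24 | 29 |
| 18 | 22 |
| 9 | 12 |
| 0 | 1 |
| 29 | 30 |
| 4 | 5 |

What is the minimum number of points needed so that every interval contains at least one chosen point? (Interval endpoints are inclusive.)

Sort by right endpoint; whenever an interval is uncovered, place a point at its right end.
Sorted: [0,1] [1,3] [4,5] [9,12] [14,15] [15,16] [17,18] [19,20] [18,22] [17,24] [22,25] [24,29] [29,30]
{[0,1],[1,3]} hit by 1; {[4,5]} hit by 5; {[9,12]} hit by 12; {[14,15],[15,16]} hit by 15; {[17,18]} hit by 18; {[19,20],[18,22],[17,24]} hit by 20; {[22,25],[24,29]} hit by 25; {[29,30]} hit by 30.
Points: 1, 5, 12, 15, 18, 20, 25, 30 (8 total).

8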